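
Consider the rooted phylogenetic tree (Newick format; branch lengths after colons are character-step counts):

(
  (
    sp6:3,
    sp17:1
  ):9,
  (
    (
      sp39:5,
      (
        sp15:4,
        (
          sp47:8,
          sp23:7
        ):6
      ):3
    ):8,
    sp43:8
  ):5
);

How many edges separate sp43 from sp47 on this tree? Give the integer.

5

The MRCA of sp43 and sp47 is the node subtending ((sp39,(sp15,(sp47,sp23))),sp43).
From sp43 up to that node: 1 branch. From sp47 up to the same node: 4 branches. Total: 1 + 4 = 5.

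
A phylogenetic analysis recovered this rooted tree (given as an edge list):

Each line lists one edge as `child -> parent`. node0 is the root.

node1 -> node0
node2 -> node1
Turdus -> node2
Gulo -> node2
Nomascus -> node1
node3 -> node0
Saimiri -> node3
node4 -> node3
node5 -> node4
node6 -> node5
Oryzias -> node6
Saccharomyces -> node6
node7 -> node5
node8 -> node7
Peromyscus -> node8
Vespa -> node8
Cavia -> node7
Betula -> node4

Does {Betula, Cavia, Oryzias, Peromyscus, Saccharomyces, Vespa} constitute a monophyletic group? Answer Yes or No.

Yes

The most recent common ancestor of these taxa subtends (((Oryzias,Saccharomyces),((Peromyscus,Vespa),Cavia)),Betula).
That clade has exactly 6 tips — every listed taxon and nothing else — so the group is monophyletic.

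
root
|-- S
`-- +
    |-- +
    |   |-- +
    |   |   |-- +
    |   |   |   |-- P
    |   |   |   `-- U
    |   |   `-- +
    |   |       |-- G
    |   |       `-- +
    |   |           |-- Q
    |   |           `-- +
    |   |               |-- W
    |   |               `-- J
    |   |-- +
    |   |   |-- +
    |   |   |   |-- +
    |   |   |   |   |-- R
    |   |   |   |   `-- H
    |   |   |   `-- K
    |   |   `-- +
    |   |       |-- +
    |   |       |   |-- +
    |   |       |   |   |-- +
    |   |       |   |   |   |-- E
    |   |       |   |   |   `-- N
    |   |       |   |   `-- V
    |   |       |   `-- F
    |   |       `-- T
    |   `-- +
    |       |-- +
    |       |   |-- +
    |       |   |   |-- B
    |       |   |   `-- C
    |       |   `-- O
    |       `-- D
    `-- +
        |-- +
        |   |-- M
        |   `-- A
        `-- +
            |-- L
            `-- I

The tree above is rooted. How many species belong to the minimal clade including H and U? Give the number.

The MRCA of H and U is the node subtending (((P,U),(G,(Q,(W,J)))),(((R,H),K),((((E,N),V),F),T)),(((B,C),O),D)).
That clade contains 18 terminal taxa: B, C, D, E, F, G, H, J, K, N, O, P, Q, R, T, U, V, W.

18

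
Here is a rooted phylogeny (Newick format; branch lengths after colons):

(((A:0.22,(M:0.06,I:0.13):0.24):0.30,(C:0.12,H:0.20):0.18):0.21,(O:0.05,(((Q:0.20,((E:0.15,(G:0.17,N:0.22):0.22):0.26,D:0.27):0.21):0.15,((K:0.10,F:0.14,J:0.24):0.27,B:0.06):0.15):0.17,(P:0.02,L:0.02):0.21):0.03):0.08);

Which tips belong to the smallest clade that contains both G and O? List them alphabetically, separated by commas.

B, D, E, F, G, J, K, L, N, O, P, Q

Tracing G: it sits inside (G,N).
Tracing O: it sits inside (O,(((Q,((E,(G,N)),D)),((K,F,J),B)),(P,L))).
The smallest clade enclosing both is (O,(((Q,((E,(G,N)),D)),((K,F,J),B)),(P,L))); the answer is its 12 terminal taxa in alphabetical order.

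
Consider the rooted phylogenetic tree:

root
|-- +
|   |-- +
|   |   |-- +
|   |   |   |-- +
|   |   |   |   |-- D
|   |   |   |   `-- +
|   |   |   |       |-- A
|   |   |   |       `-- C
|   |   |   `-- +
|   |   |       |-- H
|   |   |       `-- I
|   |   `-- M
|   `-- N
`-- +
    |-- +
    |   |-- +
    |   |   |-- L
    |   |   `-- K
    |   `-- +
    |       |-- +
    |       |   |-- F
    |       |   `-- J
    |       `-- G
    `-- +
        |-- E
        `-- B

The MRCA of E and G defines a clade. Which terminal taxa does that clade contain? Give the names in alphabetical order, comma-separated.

Tracing E: it sits inside (E,B).
Tracing G: it sits inside ((F,J),G).
The smallest clade enclosing both is (((L,K),((F,J),G)),(E,B)); the answer is its 7 terminal taxa in alphabetical order.

B, E, F, G, J, K, L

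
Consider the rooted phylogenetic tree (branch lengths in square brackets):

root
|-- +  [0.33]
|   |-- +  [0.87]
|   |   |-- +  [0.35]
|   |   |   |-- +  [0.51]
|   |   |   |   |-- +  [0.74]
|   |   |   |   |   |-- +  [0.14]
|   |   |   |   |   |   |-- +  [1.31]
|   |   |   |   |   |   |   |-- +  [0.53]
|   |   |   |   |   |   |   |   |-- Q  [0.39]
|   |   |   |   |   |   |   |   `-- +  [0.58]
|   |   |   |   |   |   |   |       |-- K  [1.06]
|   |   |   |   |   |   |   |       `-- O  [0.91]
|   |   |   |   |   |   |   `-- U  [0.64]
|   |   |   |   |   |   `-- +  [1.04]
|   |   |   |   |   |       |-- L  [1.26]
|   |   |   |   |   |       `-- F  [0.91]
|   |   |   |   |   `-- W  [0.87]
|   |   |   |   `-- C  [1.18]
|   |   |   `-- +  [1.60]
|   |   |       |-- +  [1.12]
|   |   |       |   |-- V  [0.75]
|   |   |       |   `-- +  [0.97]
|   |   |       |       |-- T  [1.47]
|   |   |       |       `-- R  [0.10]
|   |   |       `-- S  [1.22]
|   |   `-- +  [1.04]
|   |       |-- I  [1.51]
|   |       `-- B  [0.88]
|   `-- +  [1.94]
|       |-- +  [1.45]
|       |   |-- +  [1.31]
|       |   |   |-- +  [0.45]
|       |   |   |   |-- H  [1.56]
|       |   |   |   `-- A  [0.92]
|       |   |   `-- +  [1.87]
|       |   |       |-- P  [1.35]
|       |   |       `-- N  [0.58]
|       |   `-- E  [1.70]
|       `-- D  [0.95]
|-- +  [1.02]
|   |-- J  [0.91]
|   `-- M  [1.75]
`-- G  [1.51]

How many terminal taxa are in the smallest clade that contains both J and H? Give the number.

23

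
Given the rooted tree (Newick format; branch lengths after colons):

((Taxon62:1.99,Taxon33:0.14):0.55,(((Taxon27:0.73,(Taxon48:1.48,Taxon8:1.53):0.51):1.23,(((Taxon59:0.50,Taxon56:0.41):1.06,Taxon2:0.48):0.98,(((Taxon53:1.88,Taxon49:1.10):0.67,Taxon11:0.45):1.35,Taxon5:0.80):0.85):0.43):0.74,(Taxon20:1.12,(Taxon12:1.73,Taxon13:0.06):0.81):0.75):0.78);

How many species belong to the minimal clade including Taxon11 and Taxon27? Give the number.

10

The MRCA of Taxon11 and Taxon27 is the node subtending ((Taxon27,(Taxon48,Taxon8)),(((Taxon59,Taxon56),Taxon2),(((Taxon53,Taxon49),Taxon11),Taxon5))).
That clade contains 10 terminal taxa: Taxon11, Taxon2, Taxon27, Taxon48, Taxon49, Taxon5, Taxon53, Taxon56, Taxon59, Taxon8.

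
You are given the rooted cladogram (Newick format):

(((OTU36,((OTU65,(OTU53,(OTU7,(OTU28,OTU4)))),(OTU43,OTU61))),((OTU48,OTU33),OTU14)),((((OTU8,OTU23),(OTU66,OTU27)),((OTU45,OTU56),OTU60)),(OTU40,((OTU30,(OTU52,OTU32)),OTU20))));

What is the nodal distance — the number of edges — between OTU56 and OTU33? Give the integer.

The MRCA of OTU56 and OTU33 is the root of the tree.
From OTU56 up to that node: 5 branches. From OTU33 up to the same node: 4 branches. Total: 5 + 4 = 9.

9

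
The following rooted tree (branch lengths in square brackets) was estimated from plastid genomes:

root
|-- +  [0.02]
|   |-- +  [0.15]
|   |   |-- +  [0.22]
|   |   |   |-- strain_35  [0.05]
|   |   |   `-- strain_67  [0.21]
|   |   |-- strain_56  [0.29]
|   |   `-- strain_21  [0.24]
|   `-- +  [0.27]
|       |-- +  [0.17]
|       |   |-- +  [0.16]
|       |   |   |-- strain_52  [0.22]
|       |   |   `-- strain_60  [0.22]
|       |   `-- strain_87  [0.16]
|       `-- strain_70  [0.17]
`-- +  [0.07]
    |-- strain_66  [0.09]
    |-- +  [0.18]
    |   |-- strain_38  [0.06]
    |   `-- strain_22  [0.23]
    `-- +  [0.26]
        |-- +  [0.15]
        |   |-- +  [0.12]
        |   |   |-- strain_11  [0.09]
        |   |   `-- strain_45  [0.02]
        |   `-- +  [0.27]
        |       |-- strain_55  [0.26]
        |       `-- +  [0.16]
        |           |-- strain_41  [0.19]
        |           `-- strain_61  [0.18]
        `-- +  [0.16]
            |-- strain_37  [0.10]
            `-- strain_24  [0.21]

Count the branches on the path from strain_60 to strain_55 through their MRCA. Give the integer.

10

The MRCA of strain_60 and strain_55 is the root of the tree.
From strain_60 up to that node: 5 branches. From strain_55 up to the same node: 5 branches. Total: 5 + 5 = 10.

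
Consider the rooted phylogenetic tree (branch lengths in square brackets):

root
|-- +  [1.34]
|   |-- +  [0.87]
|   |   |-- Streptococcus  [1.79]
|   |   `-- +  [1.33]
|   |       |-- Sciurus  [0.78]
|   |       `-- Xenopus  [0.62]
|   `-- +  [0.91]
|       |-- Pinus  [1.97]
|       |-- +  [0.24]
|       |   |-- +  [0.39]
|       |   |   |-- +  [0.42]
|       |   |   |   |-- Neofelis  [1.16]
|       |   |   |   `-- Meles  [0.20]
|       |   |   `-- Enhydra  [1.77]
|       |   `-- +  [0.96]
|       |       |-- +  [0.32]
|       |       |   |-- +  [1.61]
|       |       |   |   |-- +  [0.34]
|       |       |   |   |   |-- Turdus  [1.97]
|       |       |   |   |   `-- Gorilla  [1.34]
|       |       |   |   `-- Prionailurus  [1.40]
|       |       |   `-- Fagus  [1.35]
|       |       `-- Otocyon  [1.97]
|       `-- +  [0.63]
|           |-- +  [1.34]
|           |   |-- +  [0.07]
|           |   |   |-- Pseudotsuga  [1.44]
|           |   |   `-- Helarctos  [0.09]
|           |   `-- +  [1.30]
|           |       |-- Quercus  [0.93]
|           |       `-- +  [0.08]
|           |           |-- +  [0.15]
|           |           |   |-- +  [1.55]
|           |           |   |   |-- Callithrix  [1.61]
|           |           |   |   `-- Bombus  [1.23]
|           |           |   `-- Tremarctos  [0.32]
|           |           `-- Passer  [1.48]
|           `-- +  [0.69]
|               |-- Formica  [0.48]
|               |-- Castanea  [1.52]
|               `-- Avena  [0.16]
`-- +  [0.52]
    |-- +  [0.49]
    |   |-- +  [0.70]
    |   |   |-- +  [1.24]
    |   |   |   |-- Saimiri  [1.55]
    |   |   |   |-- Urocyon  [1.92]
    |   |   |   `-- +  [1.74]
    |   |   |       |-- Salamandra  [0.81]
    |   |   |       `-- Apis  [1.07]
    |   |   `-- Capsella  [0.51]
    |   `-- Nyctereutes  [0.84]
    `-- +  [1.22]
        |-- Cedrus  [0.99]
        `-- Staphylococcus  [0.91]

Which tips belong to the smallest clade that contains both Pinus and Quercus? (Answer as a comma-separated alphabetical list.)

Avena, Bombus, Callithrix, Castanea, Enhydra, Fagus, Formica, Gorilla, Helarctos, Meles, Neofelis, Otocyon, Passer, Pinus, Prionailurus, Pseudotsuga, Quercus, Tremarctos, Turdus

Tracing Pinus: it sits inside (Pinus,(((Neofelis,Meles),Enhydra),((((Turdus,Gorilla),Prionailurus),Fagus),Otocyon)),(((Pseudotsuga,Helarctos),(Quercus,(((Callithrix,Bombus),Tremarctos),Passer))),(Formica,Castanea,Avena))).
Tracing Quercus: it sits inside (Quercus,(((Callithrix,Bombus),Tremarctos),Passer)).
The smallest clade enclosing both is (Pinus,(((Neofelis,Meles),Enhydra),((((Turdus,Gorilla),Prionailurus),Fagus),Otocyon)),(((Pseudotsuga,Helarctos),(Quercus,(((Callithrix,Bombus),Tremarctos),Passer))),(Formica,Castanea,Avena))); the answer is its 19 terminal taxa in alphabetical order.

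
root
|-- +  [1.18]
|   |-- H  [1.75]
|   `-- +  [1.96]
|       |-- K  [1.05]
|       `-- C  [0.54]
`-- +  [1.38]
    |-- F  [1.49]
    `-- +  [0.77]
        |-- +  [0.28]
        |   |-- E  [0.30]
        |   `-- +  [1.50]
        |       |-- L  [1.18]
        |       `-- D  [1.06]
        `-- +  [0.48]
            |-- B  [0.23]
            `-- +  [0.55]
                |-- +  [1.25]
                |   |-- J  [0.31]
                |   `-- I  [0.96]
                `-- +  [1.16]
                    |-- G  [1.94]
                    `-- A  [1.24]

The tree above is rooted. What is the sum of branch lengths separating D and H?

The path runs D → … → MRCA → … → H; the MRCA is the root of the tree.
Branch lengths along that path: 1.06 + 1.50 + 0.28 + 0.77 + 1.38 + 1.18 + 1.75 = 7.92.

7.92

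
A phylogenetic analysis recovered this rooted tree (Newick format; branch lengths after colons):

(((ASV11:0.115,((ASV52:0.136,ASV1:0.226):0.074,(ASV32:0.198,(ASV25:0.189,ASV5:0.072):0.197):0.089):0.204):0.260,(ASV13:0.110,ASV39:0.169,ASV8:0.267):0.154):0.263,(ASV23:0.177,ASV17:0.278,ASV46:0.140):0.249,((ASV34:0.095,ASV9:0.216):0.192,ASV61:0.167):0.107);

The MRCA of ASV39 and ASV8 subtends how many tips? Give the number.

3

The MRCA of ASV39 and ASV8 is the node subtending (ASV13,ASV39,ASV8).
That clade contains 3 terminal taxa: ASV13, ASV39, ASV8.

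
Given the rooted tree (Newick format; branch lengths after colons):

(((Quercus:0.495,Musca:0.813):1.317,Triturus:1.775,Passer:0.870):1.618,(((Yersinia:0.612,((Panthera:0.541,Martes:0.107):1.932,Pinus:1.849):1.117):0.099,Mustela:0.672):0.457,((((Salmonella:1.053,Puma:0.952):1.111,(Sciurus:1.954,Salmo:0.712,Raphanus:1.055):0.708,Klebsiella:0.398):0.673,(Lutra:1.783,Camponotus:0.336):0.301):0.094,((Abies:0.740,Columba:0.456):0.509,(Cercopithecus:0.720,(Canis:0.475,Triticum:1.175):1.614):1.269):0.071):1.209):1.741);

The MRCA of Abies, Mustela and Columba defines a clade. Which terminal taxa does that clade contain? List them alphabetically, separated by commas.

Abies, Camponotus, Canis, Cercopithecus, Columba, Klebsiella, Lutra, Martes, Mustela, Panthera, Pinus, Puma, Raphanus, Salmo, Salmonella, Sciurus, Triticum, Yersinia

Tracing Abies: it sits inside (Abies,Columba).
Tracing Mustela: it sits inside ((Yersinia,((Panthera,Martes),Pinus)),Mustela).
Tracing Columba: it sits inside (Abies,Columba).
The smallest clade enclosing all 3 is (((Yersinia,((Panthera,Martes),Pinus)),Mustela),((((Salmonella,Puma),(Sciurus,Salmo,Raphanus),Klebsiella),(Lutra,Camponotus)),((Abies,Columba),(Cercopithecus,(Canis,Triticum))))); the answer is its 18 terminal taxa in alphabetical order.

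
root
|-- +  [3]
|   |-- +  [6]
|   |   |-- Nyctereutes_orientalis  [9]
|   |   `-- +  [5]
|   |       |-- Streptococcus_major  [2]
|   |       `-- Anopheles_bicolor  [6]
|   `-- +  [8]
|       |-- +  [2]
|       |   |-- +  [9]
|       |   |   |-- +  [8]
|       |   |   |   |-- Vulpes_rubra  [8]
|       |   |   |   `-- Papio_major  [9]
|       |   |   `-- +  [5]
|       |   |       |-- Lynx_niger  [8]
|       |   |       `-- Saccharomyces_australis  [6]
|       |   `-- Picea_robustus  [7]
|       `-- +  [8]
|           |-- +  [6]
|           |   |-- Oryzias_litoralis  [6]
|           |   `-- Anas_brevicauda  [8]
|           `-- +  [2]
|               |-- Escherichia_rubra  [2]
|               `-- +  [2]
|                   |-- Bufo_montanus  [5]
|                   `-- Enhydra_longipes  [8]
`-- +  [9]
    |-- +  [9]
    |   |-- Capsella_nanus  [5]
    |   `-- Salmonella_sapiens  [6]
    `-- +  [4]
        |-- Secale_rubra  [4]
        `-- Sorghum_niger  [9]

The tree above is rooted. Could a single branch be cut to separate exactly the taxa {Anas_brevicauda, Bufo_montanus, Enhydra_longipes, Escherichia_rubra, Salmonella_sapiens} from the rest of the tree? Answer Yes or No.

No

The MRCA of the listed taxa is the root, so the smallest clade containing them is the whole tree.
That clade also contains Anopheles_bicolor, Capsella_nanus, Lynx_niger, Nyctereutes_orientalis, Oryzias_litoralis, Papio_major, Picea_robustus, Saccharomyces_australis, Secale_rubra, Sorghum_niger, Streptococcus_major, Vulpes_rubra, which are not in the proposed group, so the group is not monophyletic.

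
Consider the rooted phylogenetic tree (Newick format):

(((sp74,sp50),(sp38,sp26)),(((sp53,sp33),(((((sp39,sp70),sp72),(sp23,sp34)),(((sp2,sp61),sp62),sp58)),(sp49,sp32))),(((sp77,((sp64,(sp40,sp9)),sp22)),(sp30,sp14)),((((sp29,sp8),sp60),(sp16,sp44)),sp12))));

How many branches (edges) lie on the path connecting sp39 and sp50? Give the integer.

11

The MRCA of sp39 and sp50 is the root of the tree.
From sp39 up to that node: 8 branches. From sp50 up to the same node: 3 branches. Total: 8 + 3 = 11.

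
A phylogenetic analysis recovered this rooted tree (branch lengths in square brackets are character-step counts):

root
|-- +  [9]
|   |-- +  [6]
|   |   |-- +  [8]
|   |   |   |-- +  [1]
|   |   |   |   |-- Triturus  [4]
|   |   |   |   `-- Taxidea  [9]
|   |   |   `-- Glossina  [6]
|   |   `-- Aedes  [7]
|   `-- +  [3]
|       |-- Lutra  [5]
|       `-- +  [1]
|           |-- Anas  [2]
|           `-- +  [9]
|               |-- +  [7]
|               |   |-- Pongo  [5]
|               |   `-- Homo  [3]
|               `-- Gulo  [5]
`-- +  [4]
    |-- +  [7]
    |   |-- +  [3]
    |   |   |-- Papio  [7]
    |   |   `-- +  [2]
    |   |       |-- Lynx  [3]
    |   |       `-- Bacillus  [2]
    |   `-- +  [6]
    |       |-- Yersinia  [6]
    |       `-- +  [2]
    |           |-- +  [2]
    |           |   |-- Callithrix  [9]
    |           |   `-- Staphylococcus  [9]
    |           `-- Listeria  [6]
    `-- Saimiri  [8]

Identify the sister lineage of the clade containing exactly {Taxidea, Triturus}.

The clade containing exactly {Taxidea, Triturus} attaches to the tree at the node subtending ((Triturus,Taxidea),Glossina).
The other lineage descending from that same node — the sister group — is the single tip Glossina.

Glossina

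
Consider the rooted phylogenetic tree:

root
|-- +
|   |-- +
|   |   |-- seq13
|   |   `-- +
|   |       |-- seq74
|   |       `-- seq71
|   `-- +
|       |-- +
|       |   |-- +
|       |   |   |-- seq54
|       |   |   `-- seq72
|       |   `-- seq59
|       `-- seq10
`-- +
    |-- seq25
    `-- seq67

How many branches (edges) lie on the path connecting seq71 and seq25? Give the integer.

6

The MRCA of seq71 and seq25 is the root of the tree.
From seq71 up to that node: 4 branches. From seq25 up to the same node: 2 branches. Total: 4 + 2 = 6.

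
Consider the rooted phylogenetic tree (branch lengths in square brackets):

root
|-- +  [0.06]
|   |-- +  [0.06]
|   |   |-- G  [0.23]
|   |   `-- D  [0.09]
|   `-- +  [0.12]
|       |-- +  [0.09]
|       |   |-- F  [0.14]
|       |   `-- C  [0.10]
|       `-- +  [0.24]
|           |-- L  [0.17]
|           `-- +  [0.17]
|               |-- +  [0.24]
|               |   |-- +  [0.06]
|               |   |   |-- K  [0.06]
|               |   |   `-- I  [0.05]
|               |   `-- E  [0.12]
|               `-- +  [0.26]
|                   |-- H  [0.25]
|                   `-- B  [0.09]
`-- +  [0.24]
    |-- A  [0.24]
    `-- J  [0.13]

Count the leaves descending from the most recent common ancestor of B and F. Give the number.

8

The MRCA of B and F is the node subtending ((F,C),(L,(((K,I),E),(H,B)))).
That clade contains 8 terminal taxa: B, C, E, F, H, I, K, L.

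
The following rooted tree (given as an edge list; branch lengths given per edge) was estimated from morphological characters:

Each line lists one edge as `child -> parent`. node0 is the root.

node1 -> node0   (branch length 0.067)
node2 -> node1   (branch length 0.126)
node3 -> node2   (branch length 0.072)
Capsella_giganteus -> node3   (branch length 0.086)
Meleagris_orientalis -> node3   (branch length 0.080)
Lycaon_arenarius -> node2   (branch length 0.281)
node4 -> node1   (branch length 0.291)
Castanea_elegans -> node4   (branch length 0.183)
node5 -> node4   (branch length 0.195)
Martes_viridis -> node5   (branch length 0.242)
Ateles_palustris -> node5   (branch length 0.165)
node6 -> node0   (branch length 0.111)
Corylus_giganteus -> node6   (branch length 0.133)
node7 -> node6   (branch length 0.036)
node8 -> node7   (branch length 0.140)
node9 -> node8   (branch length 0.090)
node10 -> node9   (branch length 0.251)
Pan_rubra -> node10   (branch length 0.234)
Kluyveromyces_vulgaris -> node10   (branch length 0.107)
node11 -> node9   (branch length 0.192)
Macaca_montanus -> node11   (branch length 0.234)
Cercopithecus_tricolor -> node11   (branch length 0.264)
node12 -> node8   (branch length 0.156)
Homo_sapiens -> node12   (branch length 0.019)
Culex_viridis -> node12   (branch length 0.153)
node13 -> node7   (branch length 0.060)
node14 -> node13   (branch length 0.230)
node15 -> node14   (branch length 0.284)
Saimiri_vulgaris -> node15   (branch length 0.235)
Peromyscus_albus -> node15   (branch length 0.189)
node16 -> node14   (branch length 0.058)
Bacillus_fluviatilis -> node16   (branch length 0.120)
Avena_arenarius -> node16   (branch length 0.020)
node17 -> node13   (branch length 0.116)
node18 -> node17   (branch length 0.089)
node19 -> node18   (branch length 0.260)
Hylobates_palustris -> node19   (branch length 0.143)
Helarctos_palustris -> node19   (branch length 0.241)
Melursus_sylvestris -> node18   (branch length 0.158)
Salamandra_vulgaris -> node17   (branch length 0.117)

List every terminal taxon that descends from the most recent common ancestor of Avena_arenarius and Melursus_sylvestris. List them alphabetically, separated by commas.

Avena_arenarius, Bacillus_fluviatilis, Helarctos_palustris, Hylobates_palustris, Melursus_sylvestris, Peromyscus_albus, Saimiri_vulgaris, Salamandra_vulgaris

Tracing Avena_arenarius: it sits inside (Bacillus_fluviatilis,Avena_arenarius).
Tracing Melursus_sylvestris: it sits inside ((Hylobates_palustris,Helarctos_palustris),Melursus_sylvestris).
The smallest clade enclosing both is (((Saimiri_vulgaris,Peromyscus_albus),(Bacillus_fluviatilis,Avena_arenarius)),(((Hylobates_palustris,Helarctos_palustris),Melursus_sylvestris),Salamandra_vulgaris)); the answer is its 8 terminal taxa in alphabetical order.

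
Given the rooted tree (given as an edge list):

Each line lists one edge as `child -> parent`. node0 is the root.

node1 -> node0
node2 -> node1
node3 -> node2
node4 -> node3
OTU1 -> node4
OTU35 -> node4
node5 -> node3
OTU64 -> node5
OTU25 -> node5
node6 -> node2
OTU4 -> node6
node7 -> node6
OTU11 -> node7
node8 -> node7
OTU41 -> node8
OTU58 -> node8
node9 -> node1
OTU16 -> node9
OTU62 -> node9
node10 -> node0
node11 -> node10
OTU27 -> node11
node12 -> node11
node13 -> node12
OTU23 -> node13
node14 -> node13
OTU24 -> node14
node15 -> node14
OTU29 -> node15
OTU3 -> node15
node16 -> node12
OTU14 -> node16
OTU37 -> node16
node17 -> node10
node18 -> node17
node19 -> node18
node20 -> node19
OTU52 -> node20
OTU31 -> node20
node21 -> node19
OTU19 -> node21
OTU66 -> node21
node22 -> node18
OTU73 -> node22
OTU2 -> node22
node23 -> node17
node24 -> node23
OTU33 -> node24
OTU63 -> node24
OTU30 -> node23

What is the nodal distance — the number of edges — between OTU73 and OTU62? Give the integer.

The MRCA of OTU73 and OTU62 is the root of the tree.
From OTU73 up to that node: 5 branches. From OTU62 up to the same node: 3 branches. Total: 5 + 3 = 8.

8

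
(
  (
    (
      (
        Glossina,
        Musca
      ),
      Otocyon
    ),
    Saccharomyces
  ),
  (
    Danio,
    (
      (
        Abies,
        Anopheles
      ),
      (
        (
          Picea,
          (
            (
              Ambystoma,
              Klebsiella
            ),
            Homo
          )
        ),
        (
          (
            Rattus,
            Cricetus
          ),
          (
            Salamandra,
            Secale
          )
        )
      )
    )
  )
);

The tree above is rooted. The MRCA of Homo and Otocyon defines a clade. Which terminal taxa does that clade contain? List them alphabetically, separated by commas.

Abies, Ambystoma, Anopheles, Cricetus, Danio, Glossina, Homo, Klebsiella, Musca, Otocyon, Picea, Rattus, Saccharomyces, Salamandra, Secale

Tracing Homo: it sits inside ((Ambystoma,Klebsiella),Homo).
Tracing Otocyon: it sits inside ((Glossina,Musca),Otocyon).
The smallest clade enclosing both is the whole tree (their MRCA is the root), so the answer is all 15 tips in alphabetical order.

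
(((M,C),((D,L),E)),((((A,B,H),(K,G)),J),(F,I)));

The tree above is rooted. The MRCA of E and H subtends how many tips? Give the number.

13

The MRCA of E and H is the root, so the clade is the entire tree.
That clade contains 13 terminal taxa: A, B, C, D, E, F, G, H, I, J, K, L, M.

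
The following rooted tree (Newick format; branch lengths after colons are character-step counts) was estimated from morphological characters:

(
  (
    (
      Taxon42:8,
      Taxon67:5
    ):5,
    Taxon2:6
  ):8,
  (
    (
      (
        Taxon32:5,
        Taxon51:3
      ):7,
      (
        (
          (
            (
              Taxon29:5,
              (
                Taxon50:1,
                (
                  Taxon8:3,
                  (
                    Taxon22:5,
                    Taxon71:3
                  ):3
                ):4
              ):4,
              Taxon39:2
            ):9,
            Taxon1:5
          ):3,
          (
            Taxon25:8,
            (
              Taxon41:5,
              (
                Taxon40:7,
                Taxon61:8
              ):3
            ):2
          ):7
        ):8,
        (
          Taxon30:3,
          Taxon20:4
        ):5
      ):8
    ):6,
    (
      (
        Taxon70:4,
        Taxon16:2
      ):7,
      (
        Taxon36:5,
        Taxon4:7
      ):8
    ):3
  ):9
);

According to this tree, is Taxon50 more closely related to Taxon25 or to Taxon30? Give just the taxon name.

The MRCA of Taxon50 and Taxon25 subtends (((Taxon29,(Taxon50,(Taxon8,(Taxon22,Taxon71))),Taxon39),Taxon1),(Taxon25,(Taxon41,(Taxon40,Taxon61)))) (11 taxa).
The MRCA of Taxon50 and Taxon30 subtends ((((Taxon29,(Taxon50,(Taxon8,(Taxon22,Taxon71))),Taxon39),Taxon1),(Taxon25,(Taxon41,(Taxon40,Taxon61)))),(Taxon30,Taxon20)) (13 taxa).
The first is nested inside the second, so Taxon50 shares a more recent common ancestor with Taxon25.

Taxon25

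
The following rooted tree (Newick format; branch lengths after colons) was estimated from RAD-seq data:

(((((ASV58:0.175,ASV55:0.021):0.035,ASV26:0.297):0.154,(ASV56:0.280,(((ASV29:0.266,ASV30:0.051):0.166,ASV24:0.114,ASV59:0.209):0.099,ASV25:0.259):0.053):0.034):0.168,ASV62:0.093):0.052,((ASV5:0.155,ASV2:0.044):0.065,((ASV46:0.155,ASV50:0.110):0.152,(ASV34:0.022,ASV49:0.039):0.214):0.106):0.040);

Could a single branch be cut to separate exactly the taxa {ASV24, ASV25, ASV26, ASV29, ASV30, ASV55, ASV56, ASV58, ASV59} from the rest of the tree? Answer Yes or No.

Yes

The most recent common ancestor of these taxa subtends (((ASV58,ASV55),ASV26),(ASV56,(((ASV29,ASV30),ASV24,ASV59),ASV25))).
That clade has exactly 9 tips — every listed taxon and nothing else — so the group is monophyletic.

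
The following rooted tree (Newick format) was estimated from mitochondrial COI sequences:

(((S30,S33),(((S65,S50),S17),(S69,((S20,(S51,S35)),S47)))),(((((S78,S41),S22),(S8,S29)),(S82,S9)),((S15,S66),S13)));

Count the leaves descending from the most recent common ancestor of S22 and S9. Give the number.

7

The MRCA of S22 and S9 is the node subtending ((((S78,S41),S22),(S8,S29)),(S82,S9)).
That clade contains 7 terminal taxa: S22, S29, S41, S78, S8, S82, S9.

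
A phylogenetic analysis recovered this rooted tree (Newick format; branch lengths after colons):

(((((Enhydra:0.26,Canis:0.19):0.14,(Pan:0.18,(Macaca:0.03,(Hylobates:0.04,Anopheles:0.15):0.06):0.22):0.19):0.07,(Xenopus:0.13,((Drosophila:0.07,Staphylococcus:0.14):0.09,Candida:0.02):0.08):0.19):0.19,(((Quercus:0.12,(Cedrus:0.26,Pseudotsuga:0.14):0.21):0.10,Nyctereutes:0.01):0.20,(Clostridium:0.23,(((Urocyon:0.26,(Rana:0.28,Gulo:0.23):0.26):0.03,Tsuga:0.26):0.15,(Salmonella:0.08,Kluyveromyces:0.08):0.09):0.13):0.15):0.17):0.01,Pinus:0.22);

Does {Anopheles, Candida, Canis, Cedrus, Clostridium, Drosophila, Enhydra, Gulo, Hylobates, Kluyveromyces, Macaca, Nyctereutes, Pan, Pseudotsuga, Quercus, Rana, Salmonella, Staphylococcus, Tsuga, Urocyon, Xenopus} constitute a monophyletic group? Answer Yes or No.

Yes

The most recent common ancestor of these taxa subtends ((((Enhydra,Canis),(Pan,(Macaca,(Hylobates,Anopheles)))),(Xenopus,((Drosophila,Staphylococcus),Candida))),(((Quercus,(Cedrus,Pseudotsuga)),Nyctereutes),(Clostridium,(((Urocyon,(Rana,Gulo)),Tsuga),(Salmonella,Kluyveromyces))))).
That clade has exactly 21 tips — every listed taxon and nothing else — so the group is monophyletic.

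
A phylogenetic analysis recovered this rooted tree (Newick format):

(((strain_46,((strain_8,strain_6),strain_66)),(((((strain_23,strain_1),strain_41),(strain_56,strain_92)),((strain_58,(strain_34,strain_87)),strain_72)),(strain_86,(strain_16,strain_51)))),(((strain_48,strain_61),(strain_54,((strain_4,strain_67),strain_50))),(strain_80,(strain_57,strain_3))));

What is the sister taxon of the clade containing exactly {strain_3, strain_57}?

strain_80

The clade containing exactly {strain_3, strain_57} attaches to the tree at the node subtending (strain_80,(strain_57,strain_3)).
The other lineage descending from that same node — the sister group — is the single tip strain_80.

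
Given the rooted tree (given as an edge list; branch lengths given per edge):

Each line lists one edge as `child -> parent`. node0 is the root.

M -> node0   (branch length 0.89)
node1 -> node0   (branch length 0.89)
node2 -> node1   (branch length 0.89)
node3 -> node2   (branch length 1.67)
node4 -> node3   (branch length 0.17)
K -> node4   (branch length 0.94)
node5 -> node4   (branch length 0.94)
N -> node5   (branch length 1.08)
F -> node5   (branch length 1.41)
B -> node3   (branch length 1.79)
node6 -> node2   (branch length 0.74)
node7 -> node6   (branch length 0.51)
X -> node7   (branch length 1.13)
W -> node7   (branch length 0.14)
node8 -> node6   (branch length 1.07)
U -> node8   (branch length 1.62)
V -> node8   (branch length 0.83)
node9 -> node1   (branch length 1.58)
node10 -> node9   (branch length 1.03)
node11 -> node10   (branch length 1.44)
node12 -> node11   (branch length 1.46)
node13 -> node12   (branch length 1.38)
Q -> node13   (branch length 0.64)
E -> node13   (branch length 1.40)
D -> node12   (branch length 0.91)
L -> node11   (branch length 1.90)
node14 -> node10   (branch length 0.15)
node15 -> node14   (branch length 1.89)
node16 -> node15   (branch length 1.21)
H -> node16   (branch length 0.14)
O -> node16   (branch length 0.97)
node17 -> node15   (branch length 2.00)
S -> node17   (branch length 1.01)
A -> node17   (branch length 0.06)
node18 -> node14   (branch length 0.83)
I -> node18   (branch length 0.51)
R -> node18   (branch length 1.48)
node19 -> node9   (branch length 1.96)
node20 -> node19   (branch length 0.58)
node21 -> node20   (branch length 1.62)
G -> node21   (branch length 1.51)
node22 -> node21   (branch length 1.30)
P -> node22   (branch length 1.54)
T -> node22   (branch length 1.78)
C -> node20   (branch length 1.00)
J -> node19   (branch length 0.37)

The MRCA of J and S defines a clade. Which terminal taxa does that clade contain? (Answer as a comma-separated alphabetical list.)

Tracing J: it sits inside (((G,(P,T)),C),J).
Tracing S: it sits inside (S,A).
The smallest clade enclosing both is (((((Q,E),D),L),(((H,O),(S,A)),(I,R))),(((G,(P,T)),C),J)); the answer is its 15 terminal taxa in alphabetical order.

A, C, D, E, G, H, I, J, L, O, P, Q, R, S, T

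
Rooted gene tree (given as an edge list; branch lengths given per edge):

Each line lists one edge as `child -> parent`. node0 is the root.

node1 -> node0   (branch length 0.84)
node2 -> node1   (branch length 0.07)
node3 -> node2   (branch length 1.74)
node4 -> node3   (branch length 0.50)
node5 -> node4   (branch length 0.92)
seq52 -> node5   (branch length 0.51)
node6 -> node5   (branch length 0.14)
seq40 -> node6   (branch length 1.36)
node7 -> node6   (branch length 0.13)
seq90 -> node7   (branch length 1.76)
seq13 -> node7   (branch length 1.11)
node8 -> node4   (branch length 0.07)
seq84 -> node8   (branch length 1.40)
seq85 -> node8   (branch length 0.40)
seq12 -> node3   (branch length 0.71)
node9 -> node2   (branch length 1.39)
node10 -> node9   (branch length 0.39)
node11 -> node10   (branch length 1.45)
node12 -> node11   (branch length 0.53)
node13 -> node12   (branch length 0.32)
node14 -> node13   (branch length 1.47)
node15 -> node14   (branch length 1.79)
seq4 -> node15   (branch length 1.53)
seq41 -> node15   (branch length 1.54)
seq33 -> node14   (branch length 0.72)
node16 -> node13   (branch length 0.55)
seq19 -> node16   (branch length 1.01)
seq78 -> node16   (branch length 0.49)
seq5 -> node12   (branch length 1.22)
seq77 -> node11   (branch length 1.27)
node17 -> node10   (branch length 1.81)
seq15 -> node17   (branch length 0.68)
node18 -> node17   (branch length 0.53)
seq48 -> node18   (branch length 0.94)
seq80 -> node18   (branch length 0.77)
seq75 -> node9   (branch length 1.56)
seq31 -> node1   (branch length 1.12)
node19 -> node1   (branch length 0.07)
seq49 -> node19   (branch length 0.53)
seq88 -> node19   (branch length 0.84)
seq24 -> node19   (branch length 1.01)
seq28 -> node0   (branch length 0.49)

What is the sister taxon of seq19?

seq19 attaches to the tree at the node subtending (seq19,seq78).
The other lineage descending from that same node — the sister group — is the single tip seq78.

seq78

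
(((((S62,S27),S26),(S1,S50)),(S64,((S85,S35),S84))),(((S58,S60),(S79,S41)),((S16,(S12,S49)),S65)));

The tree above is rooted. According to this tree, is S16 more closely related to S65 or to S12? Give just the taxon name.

S12

The MRCA of S16 and S12 subtends (S16,(S12,S49)) (3 taxa).
The MRCA of S16 and S65 subtends ((S16,(S12,S49)),S65) (4 taxa).
The first is nested inside the second, so S16 shares a more recent common ancestor with S12.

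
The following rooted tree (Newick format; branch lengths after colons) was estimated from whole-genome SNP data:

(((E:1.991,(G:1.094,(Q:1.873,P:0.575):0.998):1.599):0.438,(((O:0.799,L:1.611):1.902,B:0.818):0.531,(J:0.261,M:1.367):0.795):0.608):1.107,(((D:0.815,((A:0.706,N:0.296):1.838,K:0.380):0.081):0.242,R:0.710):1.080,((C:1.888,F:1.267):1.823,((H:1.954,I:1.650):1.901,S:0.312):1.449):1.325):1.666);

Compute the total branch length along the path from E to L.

7.081

The path runs E → … → MRCA → … → L; the MRCA is the node subtending ((E,(G,(Q,P))),(((O,L),B),(J,M))).
Branch lengths along that path: 1.991 + 0.438 + 0.608 + 0.531 + 1.902 + 1.611 = 7.081.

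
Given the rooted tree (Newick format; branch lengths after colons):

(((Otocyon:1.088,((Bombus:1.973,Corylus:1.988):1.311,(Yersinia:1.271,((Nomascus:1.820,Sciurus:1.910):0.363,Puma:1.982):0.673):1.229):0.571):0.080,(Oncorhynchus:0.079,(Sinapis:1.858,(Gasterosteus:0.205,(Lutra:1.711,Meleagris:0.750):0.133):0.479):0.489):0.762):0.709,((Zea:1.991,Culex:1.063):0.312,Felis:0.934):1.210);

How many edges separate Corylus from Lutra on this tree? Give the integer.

9

The MRCA of Corylus and Lutra is the node subtending ((Otocyon,((Bombus,Corylus),(Yersinia,((Nomascus,Sciurus),Puma)))),(Oncorhynchus,(Sinapis,(Gasterosteus,(Lutra,Meleagris))))).
From Corylus up to that node: 4 branches. From Lutra up to the same node: 5 branches. Total: 4 + 5 = 9.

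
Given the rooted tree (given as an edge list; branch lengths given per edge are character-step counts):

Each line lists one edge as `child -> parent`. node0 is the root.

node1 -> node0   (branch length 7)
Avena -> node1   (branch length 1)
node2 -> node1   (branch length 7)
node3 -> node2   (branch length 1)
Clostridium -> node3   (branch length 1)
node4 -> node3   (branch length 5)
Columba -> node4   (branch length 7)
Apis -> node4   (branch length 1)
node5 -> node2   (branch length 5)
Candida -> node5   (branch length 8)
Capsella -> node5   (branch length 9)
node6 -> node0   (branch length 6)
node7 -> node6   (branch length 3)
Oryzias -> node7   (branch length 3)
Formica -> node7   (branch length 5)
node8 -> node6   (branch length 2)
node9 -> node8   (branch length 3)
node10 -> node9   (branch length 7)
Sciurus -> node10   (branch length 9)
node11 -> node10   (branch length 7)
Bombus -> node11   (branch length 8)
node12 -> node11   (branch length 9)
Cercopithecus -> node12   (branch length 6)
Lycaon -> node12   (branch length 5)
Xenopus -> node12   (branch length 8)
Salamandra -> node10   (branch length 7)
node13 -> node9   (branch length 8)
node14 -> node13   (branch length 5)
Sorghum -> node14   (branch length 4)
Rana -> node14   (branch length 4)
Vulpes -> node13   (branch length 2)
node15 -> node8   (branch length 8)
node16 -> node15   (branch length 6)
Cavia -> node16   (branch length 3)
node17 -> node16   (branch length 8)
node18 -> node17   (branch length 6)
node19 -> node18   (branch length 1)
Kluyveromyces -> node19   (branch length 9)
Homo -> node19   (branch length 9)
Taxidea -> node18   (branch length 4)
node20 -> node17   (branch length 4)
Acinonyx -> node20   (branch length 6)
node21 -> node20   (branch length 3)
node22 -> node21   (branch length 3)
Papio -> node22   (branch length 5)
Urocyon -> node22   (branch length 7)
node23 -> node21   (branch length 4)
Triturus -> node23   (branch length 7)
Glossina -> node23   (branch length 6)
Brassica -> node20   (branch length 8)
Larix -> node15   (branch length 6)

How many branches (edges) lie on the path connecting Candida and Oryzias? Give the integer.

7

The MRCA of Candida and Oryzias is the root of the tree.
From Candida up to that node: 4 branches. From Oryzias up to the same node: 3 branches. Total: 4 + 3 = 7.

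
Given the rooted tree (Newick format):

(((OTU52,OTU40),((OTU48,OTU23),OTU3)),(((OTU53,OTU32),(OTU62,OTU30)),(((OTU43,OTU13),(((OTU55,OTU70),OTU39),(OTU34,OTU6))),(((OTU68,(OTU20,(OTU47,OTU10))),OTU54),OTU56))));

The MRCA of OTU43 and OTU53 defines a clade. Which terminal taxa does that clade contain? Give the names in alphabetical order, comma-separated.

OTU10, OTU13, OTU20, OTU30, OTU32, OTU34, OTU39, OTU43, OTU47, OTU53, OTU54, OTU55, OTU56, OTU6, OTU62, OTU68, OTU70

Tracing OTU43: it sits inside (OTU43,OTU13).
Tracing OTU53: it sits inside (OTU53,OTU32).
The smallest clade enclosing both is (((OTU53,OTU32),(OTU62,OTU30)),(((OTU43,OTU13),(((OTU55,OTU70),OTU39),(OTU34,OTU6))),(((OTU68,(OTU20,(OTU47,OTU10))),OTU54),OTU56))); the answer is its 17 terminal taxa in alphabetical order.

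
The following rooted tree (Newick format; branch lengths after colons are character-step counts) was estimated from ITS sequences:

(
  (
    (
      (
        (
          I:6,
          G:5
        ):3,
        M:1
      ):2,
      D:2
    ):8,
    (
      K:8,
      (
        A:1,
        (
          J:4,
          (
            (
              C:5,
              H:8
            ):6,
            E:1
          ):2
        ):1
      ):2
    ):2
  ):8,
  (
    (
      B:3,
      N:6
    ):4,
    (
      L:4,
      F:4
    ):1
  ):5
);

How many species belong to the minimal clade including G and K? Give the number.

The MRCA of G and K is the node subtending ((((I,G),M),D),(K,(A,(J,((C,H),E))))).
That clade contains 10 terminal taxa: A, C, D, E, G, H, I, J, K, M.

10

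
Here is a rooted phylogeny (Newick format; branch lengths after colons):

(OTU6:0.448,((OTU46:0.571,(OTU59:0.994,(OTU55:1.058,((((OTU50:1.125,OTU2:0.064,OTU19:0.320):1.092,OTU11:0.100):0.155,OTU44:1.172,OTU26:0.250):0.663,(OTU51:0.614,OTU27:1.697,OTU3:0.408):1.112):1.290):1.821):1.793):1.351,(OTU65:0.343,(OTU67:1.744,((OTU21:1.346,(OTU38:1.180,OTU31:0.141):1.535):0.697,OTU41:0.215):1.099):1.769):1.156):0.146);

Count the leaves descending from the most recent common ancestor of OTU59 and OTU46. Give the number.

12

The MRCA of OTU59 and OTU46 is the node subtending (OTU46,(OTU59,(OTU55,((((OTU50,OTU2,OTU19),OTU11),OTU44,OTU26),(OTU51,OTU27,OTU3))))).
That clade contains 12 terminal taxa: OTU11, OTU19, OTU2, OTU26, OTU27, OTU3, OTU44, OTU46, OTU50, OTU51, OTU55, OTU59.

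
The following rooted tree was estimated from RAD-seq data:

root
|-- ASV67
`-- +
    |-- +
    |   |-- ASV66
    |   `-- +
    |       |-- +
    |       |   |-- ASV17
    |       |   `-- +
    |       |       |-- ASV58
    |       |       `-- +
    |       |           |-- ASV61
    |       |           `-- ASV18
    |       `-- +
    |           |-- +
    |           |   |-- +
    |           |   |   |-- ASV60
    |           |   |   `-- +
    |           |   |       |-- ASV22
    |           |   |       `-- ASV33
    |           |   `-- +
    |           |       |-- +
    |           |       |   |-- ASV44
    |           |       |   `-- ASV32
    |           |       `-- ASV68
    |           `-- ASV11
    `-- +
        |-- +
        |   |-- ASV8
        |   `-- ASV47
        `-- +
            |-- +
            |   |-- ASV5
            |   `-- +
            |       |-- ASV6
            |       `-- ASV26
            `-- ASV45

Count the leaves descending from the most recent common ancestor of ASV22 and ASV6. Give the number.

The MRCA of ASV22 and ASV6 is the node subtending ((ASV66,((ASV17,(ASV58,(ASV61,ASV18))),(((ASV60,(ASV22,ASV33)),((ASV44,ASV32),ASV68)),ASV11))),((ASV8,ASV47),((ASV5,(ASV6,ASV26)),ASV45))).
That clade contains 18 terminal taxa: ASV11, ASV17, ASV18, ASV22, ASV26, ASV32, ASV33, ASV44, ASV45, ASV47, ASV5, ASV58, ASV6, ASV60, ASV61, ASV66, ASV68, ASV8.

18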